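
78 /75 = 26 /25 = 1.04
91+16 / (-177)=90.91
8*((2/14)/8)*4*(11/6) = 1.05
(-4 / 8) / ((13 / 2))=-1 / 13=-0.08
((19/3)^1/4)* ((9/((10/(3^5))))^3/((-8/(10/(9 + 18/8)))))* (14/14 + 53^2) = -2068437990771/400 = -5171094976.93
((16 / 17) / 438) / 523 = 8 / 1947129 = 0.00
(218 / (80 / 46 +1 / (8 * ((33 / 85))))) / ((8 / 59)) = 9762258 / 12515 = 780.04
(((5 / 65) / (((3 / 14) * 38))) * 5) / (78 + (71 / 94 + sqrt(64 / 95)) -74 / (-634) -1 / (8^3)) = 803164531346240000 / 1340972767455683074401 -16293417787064320 * sqrt(95) / 25478482581657978413619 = 0.00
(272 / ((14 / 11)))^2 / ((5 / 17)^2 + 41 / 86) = 55623649664 / 685951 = 81089.83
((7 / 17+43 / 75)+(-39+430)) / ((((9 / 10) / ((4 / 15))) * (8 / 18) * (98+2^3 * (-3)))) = 499781 / 141525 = 3.53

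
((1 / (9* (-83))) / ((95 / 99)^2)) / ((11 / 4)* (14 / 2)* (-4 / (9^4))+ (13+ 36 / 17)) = -0.00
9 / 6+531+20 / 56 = 3730 / 7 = 532.86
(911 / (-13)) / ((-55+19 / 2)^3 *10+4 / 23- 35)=83812 / 1126630297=0.00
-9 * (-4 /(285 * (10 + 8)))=2 /285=0.01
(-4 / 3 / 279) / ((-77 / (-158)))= -632 / 64449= -0.01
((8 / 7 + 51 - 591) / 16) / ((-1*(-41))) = -23 / 28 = -0.82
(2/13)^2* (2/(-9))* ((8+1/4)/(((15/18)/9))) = -396/845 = -0.47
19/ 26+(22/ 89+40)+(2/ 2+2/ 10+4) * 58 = 3963627/ 11570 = 342.58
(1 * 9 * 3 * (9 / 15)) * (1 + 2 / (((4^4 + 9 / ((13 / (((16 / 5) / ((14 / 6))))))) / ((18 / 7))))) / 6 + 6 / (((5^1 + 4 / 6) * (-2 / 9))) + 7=24790807 / 4968760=4.99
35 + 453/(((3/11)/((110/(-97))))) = -179315/97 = -1848.61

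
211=211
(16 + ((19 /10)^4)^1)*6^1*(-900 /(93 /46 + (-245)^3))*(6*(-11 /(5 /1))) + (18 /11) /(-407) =-54794338785612 /378576047298625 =-0.14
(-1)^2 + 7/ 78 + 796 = 62173/ 78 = 797.09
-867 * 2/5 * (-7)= 12138/5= 2427.60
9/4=2.25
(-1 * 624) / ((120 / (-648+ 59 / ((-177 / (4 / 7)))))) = 353912 / 105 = 3370.59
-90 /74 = -1.22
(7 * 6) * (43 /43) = 42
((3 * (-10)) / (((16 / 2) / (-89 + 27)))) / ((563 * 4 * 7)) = 465 / 31528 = 0.01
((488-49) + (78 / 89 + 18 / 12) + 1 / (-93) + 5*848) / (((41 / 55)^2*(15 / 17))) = 797039438195 / 83481822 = 9547.46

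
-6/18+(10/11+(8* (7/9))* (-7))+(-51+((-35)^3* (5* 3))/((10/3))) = -193031.48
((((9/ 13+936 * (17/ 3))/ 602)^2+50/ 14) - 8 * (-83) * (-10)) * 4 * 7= -401700916419/ 2187367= -183645.87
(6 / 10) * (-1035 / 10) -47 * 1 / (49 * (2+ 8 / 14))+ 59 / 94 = -1831241 / 29610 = -61.85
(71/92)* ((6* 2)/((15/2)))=142/115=1.23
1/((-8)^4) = 0.00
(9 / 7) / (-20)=-9 / 140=-0.06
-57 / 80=-0.71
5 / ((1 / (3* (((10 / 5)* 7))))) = 210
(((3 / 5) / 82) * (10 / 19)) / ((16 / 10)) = 0.00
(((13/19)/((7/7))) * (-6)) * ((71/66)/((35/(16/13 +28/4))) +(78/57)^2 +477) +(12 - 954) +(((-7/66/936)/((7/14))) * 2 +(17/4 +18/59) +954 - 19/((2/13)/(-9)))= -45875569191658/54686566935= -838.88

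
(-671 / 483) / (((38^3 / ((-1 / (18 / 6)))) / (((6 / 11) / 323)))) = 61 / 4280262924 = 0.00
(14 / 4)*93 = 651 / 2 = 325.50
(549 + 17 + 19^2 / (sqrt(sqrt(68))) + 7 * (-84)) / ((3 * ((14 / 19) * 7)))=-209 / 147 + 6859 * 17^(3 / 4) * sqrt(2) / 9996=6.70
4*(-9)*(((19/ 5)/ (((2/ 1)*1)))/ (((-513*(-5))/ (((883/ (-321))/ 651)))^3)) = 1376930774/ 4502918278430052101735625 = 0.00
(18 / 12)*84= 126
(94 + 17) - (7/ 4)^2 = 1727/ 16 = 107.94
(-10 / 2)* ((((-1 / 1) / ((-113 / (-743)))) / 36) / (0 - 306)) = -3715 / 1244808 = -0.00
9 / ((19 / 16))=144 / 19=7.58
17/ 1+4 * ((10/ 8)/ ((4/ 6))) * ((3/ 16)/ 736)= 400429/ 23552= 17.00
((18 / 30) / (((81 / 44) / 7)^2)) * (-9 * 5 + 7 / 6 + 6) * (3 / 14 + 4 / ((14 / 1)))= -5383532 / 32805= -164.11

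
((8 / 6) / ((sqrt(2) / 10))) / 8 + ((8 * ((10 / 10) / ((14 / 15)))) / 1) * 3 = 5 * sqrt(2) / 6 + 180 / 7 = 26.89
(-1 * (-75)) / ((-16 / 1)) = -75 / 16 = -4.69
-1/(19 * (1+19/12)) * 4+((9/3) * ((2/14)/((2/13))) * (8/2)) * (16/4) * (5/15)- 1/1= 56797/4123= 13.78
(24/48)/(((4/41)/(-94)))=-1927/4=-481.75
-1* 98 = -98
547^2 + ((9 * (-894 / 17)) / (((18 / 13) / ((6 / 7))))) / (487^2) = 8444608784333 / 28223111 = 299209.00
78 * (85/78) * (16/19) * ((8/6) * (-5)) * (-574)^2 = -157223635.09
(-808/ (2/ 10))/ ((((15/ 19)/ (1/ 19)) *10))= -404/ 15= -26.93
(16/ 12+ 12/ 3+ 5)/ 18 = 31/ 54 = 0.57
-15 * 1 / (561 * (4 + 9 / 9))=-1 / 187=-0.01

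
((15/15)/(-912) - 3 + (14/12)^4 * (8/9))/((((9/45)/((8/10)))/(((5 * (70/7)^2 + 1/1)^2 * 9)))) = -8370576571/684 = -12237685.05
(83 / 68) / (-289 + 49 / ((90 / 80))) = -747 / 150212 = -0.00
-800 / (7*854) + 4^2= 47424 / 2989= 15.87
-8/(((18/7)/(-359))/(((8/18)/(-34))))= -20104/1377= -14.60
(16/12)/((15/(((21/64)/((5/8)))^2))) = 0.02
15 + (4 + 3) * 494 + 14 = 3487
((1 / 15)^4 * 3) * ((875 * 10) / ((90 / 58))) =406 / 1215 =0.33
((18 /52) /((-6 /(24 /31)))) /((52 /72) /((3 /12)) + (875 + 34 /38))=-1539 /30279808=-0.00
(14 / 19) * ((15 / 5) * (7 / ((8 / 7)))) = 13.54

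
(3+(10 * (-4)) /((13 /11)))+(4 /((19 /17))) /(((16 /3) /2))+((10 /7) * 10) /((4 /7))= -2225 /494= -4.50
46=46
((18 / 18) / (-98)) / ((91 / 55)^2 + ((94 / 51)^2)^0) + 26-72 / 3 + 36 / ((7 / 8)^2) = 54310999 / 1107988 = 49.02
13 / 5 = 2.60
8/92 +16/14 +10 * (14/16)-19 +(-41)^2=1076755/644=1671.98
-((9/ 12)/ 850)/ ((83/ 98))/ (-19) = 147/ 2680900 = 0.00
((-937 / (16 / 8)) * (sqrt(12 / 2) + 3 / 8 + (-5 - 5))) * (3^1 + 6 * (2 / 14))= 278289 / 16 - 25299 * sqrt(6) / 14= 12966.66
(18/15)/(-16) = -3/40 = -0.08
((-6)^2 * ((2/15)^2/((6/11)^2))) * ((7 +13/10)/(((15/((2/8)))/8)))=40172/16875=2.38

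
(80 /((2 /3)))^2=14400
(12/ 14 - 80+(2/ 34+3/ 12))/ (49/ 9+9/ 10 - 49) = 1.85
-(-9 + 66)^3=-185193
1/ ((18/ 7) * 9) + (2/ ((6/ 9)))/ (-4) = -229/ 324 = -0.71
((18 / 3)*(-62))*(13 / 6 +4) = -2294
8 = 8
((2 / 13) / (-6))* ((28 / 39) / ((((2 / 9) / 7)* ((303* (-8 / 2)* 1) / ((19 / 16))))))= 0.00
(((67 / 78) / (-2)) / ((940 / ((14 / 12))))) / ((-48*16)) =469 / 675717120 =0.00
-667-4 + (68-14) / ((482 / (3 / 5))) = -808474 / 1205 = -670.93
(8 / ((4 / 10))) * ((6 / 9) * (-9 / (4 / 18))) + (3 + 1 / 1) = -536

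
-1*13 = -13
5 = 5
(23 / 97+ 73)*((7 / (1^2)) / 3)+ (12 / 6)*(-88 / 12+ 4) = 47788 / 291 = 164.22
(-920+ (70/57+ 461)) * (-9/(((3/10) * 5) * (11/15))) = 782790/209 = 3745.41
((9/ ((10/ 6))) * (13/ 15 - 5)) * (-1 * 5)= 558/ 5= 111.60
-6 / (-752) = 3 / 376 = 0.01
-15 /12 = -5 /4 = -1.25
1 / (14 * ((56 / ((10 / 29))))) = 5 / 11368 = 0.00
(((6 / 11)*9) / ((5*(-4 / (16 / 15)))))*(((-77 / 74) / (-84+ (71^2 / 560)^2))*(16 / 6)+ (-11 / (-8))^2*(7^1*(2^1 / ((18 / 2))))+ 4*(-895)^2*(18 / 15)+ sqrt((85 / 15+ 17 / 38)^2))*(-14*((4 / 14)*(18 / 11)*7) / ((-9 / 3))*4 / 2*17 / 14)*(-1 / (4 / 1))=36950898663443602317 / 3958487514850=9334600.28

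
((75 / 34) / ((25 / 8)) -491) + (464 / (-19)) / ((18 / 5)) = -1445005 / 2907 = -497.08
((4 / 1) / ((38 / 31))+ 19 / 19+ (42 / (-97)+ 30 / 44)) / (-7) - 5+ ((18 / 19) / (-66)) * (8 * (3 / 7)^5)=-3847660661 / 681456622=-5.65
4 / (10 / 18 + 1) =18 / 7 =2.57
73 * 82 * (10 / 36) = 14965 / 9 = 1662.78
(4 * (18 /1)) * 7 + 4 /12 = 1513 /3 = 504.33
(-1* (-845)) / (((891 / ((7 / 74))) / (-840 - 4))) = -2496130 / 32967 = -75.72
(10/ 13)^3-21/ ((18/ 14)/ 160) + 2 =-17208298/ 6591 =-2610.88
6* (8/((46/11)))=11.48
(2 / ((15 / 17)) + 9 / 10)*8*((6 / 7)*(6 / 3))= 304 / 7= 43.43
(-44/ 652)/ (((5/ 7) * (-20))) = 77/ 16300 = 0.00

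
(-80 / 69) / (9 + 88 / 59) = -4720 / 42711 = -0.11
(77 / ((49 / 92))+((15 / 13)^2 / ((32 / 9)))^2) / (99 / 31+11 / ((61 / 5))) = 56023004158213 / 1585392320512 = 35.34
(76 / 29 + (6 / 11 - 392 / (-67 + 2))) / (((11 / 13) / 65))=2479074 / 3509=706.49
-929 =-929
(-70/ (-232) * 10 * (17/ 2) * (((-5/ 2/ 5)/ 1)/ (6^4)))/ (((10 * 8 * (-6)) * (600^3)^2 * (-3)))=-119/ 808021603123200000000000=-0.00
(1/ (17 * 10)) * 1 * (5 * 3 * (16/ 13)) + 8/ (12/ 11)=4934/ 663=7.44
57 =57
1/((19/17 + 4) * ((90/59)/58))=1003/135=7.43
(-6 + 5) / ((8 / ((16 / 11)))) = -0.18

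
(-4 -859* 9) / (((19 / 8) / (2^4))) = -990080 / 19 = -52109.47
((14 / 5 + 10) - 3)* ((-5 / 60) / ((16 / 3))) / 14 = -7 / 640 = -0.01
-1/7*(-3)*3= 9/7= 1.29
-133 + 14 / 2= -126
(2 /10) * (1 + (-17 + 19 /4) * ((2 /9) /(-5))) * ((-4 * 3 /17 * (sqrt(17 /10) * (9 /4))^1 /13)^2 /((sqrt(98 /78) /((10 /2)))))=11259 * sqrt(39) /2011100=0.03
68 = 68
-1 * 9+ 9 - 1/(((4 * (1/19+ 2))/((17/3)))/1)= -323/468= -0.69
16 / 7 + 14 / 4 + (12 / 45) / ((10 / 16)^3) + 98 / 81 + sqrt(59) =sqrt(59) + 5732269 / 708750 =15.77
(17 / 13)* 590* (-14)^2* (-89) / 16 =-21870415 / 26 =-841169.81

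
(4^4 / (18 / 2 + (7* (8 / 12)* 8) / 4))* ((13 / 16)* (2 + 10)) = 7488 / 55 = 136.15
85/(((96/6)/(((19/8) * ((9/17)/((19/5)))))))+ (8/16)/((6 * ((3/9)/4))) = 2.76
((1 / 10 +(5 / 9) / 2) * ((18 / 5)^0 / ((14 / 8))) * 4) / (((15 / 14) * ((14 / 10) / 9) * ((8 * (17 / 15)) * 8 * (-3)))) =-0.02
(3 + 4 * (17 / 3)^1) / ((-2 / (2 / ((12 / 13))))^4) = 2199197 / 62208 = 35.35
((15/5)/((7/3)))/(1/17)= 153/7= 21.86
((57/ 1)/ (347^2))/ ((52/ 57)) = 3249/ 6261268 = 0.00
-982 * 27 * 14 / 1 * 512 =-190052352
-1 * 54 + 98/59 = -3088/59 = -52.34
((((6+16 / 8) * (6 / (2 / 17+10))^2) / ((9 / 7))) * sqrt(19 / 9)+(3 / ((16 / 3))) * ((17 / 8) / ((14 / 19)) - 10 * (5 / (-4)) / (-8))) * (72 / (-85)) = -5712 * sqrt(19) / 9245 - 2997 / 4760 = -3.32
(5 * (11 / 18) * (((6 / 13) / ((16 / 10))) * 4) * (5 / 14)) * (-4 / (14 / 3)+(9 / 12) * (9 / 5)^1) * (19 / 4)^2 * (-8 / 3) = -2283325 / 61152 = -37.34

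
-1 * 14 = -14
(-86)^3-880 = -636936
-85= -85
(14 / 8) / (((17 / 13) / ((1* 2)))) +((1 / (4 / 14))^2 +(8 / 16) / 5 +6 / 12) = 5279 / 340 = 15.53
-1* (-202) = 202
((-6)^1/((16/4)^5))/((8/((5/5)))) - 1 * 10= -40963/4096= -10.00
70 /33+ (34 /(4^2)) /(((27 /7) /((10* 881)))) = 5768665 /1188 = 4855.78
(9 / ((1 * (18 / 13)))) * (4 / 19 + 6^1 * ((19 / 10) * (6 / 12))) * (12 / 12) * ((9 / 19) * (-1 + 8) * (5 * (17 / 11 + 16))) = 177509241 / 15884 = 11175.35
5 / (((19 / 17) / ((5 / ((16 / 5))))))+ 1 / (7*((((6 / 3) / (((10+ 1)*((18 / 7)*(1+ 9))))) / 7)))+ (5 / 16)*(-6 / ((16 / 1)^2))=40424885 / 272384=148.41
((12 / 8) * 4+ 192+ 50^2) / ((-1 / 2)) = -5396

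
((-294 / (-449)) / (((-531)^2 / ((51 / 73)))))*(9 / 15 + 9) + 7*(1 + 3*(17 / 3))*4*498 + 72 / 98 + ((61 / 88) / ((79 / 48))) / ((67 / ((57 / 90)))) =1225508421525975235673 / 4882644923987985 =250992.74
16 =16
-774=-774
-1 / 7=-0.14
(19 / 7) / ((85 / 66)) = 1254 / 595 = 2.11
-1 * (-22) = 22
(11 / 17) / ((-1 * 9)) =-11 / 153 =-0.07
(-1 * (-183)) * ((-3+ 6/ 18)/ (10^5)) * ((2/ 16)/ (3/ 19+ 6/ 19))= -1159/ 900000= -0.00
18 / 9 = 2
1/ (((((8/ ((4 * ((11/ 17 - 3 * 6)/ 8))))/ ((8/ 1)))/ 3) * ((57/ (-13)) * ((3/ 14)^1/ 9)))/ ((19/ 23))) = 80535/ 391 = 205.97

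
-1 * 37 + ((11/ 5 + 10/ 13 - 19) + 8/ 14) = -23869/ 455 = -52.46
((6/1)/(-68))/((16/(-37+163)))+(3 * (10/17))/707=-133143/192304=-0.69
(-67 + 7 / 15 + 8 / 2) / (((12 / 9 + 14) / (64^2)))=-1921024 / 115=-16704.56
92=92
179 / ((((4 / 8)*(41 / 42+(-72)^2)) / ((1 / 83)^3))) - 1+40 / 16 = 373552479681 / 249034966406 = 1.50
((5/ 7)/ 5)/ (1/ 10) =10/ 7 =1.43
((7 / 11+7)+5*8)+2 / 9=4738 / 99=47.86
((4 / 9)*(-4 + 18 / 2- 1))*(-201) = -1072 / 3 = -357.33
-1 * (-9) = 9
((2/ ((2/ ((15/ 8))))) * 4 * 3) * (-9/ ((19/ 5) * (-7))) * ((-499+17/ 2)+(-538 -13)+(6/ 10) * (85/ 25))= -4209813/ 532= -7913.18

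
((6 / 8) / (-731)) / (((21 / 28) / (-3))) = 3 / 731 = 0.00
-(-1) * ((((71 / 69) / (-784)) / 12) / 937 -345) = -209848121351 / 608255424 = -345.00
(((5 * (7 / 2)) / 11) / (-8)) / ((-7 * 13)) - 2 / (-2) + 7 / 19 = 1.37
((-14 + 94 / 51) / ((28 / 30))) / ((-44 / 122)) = 47275 / 1309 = 36.12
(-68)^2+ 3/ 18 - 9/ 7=194161/ 42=4622.88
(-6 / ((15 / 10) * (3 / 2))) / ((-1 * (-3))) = -0.89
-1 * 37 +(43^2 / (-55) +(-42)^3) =-4078724 / 55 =-74158.62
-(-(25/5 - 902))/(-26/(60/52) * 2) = 1035/52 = 19.90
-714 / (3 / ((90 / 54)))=-1190 / 3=-396.67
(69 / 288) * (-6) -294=-4727 / 16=-295.44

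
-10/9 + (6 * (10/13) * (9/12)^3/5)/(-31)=-65209/58032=-1.12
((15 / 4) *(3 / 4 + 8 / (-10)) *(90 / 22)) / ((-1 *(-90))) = -3 / 352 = -0.01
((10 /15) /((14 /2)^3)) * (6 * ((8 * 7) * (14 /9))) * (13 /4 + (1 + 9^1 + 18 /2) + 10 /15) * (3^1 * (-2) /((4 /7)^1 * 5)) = -440 /9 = -48.89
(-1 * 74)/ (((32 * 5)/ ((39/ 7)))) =-1443/ 560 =-2.58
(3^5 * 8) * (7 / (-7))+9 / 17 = -33039 / 17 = -1943.47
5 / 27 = 0.19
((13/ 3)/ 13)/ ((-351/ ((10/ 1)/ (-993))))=10/ 1045629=0.00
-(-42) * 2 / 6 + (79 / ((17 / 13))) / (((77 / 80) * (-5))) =1894 / 1309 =1.45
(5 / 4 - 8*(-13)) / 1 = 421 / 4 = 105.25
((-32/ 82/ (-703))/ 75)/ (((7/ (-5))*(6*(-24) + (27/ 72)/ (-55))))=1408/ 38352546729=0.00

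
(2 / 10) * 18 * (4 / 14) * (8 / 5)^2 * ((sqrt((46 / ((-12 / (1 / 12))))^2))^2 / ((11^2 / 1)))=2116 / 952875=0.00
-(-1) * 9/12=3/4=0.75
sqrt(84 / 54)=sqrt(14) / 3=1.25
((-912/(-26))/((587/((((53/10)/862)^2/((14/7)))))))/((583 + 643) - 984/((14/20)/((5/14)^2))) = 54918759/50892316232843800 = 0.00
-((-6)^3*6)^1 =1296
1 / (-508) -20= -10161 / 508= -20.00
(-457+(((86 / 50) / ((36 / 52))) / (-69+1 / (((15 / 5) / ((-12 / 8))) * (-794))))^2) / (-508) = 277760992118973761 / 308759265424417500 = 0.90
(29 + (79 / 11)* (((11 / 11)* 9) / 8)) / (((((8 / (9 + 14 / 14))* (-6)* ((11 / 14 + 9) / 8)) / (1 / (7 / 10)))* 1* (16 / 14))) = -571025 / 72336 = -7.89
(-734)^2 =538756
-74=-74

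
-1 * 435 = -435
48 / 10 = 24 / 5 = 4.80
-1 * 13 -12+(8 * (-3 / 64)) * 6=-109 / 4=-27.25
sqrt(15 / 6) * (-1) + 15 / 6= 5 / 2 - sqrt(10) / 2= 0.92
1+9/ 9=2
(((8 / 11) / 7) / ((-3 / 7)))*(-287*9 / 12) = 52.18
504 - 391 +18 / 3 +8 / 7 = 120.14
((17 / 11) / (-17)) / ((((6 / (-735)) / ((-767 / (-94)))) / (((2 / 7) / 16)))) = 26845 / 16544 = 1.62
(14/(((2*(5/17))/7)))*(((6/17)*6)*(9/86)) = 7938/215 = 36.92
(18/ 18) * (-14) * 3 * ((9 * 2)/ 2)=-378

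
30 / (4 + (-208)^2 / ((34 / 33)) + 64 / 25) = 6375 / 8924594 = 0.00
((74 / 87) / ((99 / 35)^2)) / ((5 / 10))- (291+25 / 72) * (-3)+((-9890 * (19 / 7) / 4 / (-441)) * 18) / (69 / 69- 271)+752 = 1625.24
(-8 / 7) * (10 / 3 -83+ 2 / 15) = 9544 / 105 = 90.90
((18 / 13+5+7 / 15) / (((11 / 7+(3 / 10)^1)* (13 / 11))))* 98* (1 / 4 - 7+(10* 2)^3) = 161167196344 / 66417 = 2426595.55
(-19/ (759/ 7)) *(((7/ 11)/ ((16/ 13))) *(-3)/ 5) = 12103/ 222640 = 0.05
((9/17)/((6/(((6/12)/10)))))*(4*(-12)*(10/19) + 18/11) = -7407/71060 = -0.10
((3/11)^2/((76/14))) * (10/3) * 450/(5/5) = 47250/2299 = 20.55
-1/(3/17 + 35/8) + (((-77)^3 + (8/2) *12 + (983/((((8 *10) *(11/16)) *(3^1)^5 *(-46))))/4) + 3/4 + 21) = -694837841727767/1522220040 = -456463.47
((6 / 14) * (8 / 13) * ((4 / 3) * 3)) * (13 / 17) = 96 / 119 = 0.81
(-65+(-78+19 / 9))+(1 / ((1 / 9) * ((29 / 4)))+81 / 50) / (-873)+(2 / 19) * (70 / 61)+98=-62750742791 / 1467120150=-42.77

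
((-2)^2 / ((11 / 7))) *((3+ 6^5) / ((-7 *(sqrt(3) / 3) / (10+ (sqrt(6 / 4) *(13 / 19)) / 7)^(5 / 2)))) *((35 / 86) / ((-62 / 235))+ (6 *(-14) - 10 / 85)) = 60400706715 *sqrt(798) *(13 *sqrt(6)+ 2660)^(5 / 2) / 4691553421016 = 136726048.87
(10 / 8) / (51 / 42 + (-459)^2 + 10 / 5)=0.00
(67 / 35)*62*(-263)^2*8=2298624208 / 35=65674977.37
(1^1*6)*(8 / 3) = 16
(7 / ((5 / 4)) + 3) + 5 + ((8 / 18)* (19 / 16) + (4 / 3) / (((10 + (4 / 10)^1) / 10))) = 36059 / 2340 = 15.41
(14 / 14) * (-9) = -9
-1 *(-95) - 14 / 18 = 848 / 9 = 94.22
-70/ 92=-35/ 46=-0.76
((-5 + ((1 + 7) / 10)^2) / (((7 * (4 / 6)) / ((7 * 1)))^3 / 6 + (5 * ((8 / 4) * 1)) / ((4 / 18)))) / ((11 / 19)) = -167751 / 1003475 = -0.17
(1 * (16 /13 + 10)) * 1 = 146 /13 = 11.23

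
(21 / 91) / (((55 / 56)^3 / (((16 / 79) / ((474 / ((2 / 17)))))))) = 2809856 / 229474548875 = 0.00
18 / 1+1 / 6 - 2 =97 / 6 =16.17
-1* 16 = -16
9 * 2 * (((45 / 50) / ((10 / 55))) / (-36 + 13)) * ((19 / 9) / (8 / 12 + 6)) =-5643 / 4600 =-1.23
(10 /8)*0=0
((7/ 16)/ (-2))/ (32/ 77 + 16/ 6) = -1617/ 22784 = -0.07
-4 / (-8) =1 / 2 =0.50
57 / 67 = 0.85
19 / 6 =3.17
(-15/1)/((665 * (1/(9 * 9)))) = -1.83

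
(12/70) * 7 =6/5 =1.20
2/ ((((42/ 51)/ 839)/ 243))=3465909/ 7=495129.86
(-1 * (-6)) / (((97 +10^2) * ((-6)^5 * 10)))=-1 / 2553120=-0.00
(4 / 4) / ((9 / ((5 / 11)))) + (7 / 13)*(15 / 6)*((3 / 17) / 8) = 28075 / 350064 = 0.08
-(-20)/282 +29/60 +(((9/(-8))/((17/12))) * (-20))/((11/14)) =3650627/175780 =20.77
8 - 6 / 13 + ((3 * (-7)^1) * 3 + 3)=-682 / 13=-52.46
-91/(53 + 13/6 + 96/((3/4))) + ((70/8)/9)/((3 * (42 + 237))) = -2344801/4730724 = -0.50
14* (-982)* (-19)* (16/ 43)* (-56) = -234045952/ 43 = -5442929.12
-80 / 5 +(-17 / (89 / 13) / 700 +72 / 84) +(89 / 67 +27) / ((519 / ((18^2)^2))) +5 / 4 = 294829155351 / 51579950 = 5715.96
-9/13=-0.69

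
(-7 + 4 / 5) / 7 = -31 / 35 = -0.89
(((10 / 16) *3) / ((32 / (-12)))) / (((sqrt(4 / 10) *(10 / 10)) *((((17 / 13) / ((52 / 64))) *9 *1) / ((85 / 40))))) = -845 *sqrt(10) / 16384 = -0.16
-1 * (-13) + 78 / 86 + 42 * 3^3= 49360 / 43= 1147.91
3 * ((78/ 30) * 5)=39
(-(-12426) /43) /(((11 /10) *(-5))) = -52.54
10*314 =3140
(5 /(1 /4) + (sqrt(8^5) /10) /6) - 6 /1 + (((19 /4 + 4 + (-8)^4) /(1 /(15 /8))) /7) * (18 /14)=32 * sqrt(2) /15 + 2238517 /1568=1430.64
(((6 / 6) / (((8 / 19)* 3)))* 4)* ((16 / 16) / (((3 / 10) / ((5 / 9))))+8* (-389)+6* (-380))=-1382573 / 81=-17068.80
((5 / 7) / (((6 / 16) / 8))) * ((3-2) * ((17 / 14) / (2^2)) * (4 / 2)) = 1360 / 147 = 9.25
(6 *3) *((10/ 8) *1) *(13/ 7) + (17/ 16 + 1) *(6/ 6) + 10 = 6031/ 112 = 53.85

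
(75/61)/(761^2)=75/35326381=0.00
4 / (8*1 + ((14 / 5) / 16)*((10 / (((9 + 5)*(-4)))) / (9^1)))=0.50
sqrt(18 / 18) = 1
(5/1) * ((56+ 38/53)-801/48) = 169725/848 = 200.15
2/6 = 1/3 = 0.33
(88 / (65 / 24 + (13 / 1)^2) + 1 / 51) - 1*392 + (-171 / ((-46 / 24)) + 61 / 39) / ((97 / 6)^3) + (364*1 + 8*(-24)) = -968153701530629 / 4411800132909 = -219.45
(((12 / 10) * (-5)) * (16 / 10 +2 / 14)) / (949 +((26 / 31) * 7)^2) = -351726 / 33078955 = -0.01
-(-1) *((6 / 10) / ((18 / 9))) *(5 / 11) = 0.14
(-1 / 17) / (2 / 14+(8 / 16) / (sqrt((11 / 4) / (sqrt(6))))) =-2401 *sqrt(11) *6^(3 / 4) / 242845 - 539 *sqrt(11) *6^(1 / 4) / 242845+847 / 242845+3773 *sqrt(6) / 242845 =-0.10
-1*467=-467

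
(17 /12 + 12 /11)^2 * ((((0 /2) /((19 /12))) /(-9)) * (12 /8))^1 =0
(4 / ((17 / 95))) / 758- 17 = -109341 / 6443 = -16.97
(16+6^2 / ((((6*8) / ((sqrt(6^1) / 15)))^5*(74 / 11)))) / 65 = 11*sqrt(6) / 718129152000000+16 / 65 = 0.25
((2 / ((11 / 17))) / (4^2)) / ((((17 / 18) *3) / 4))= 3 / 11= 0.27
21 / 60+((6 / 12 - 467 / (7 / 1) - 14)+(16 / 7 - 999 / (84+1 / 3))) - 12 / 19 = -60605887 / 672980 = -90.06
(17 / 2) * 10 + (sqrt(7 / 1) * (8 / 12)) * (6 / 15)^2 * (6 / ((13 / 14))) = 224 * sqrt(7) / 325 + 85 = 86.82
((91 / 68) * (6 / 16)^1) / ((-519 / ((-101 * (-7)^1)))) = -64337 / 94112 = -0.68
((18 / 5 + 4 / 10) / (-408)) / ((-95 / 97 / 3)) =97 / 3230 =0.03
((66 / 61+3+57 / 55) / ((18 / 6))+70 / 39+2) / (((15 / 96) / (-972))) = -7462637568 / 218075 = -34220.51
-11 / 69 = -0.16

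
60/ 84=5/ 7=0.71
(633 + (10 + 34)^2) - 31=2538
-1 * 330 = -330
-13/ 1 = -13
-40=-40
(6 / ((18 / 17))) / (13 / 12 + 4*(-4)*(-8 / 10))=20 / 49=0.41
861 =861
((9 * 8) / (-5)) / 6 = -2.40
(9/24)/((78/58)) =29/104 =0.28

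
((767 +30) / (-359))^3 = -506261573 / 46268279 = -10.94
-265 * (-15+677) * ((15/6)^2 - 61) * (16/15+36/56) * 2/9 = 459749401/126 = 3648804.77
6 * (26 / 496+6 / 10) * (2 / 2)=3.91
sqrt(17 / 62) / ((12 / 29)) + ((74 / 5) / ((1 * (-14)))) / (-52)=1.29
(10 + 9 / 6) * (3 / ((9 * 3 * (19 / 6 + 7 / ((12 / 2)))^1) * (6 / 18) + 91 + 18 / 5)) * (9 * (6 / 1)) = 9315 / 668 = 13.94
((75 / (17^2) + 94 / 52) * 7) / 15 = 108731 / 112710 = 0.96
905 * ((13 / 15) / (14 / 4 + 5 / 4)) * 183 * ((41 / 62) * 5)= 58848530 / 589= 99912.61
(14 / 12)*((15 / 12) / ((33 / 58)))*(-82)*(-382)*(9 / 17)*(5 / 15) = 7948465 / 561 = 14168.39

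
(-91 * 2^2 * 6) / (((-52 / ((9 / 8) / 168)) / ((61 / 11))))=549 / 352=1.56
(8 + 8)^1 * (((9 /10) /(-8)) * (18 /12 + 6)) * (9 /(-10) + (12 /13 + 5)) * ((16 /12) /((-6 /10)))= 1959 /13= 150.69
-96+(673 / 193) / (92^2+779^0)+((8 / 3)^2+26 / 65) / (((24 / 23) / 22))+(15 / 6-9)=492806476 / 8822223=55.86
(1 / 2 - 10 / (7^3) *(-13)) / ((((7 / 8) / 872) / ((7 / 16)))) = 131454 / 343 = 383.25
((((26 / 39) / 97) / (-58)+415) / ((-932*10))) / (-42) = 62539 / 58988610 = 0.00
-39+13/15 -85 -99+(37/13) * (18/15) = -8530/39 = -218.72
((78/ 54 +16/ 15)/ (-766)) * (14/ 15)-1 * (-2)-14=-3103091/ 258525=-12.00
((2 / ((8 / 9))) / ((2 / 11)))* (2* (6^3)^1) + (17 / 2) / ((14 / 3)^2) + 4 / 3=6288923 / 1176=5347.72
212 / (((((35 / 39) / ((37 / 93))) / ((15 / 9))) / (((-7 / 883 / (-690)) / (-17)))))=-50986 / 481627935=-0.00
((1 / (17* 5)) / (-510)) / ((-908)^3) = 1 / 32452387075200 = 0.00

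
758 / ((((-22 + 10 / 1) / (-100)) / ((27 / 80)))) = 17055 / 8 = 2131.88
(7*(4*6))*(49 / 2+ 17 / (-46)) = 93240 / 23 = 4053.91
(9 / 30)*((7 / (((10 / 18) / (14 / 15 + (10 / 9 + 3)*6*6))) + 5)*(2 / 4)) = 141117 / 500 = 282.23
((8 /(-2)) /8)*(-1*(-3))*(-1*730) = 1095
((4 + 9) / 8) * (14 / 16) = 91 / 64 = 1.42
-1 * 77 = -77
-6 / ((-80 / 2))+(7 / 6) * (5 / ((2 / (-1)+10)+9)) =503 / 1020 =0.49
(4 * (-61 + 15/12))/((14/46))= -5497/7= -785.29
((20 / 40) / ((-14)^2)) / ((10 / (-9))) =-9 / 3920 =-0.00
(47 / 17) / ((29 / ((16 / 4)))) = 188 / 493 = 0.38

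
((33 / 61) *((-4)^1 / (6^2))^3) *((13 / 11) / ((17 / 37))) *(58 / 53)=-27898 / 13355523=-0.00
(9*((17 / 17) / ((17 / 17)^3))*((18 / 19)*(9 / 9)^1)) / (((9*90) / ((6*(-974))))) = -5844 / 95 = -61.52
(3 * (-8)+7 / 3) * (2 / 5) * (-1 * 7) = 182 / 3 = 60.67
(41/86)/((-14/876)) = -8979/301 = -29.83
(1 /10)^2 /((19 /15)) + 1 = 1.01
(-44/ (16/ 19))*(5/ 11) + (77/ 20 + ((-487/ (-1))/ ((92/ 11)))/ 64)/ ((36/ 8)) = -3006271/ 132480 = -22.69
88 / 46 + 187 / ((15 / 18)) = 26026 / 115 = 226.31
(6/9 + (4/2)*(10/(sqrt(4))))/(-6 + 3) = -32/9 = -3.56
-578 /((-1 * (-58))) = -289 /29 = -9.97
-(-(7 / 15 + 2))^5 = 69343957 / 759375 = 91.32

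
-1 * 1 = -1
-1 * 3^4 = -81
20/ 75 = 4/ 15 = 0.27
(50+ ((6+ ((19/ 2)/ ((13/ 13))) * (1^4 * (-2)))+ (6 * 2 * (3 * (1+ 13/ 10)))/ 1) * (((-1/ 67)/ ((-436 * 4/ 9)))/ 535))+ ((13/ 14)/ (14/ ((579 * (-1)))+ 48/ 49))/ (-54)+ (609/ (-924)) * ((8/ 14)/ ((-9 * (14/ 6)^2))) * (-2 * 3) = 7183277721409541011/ 143849985557216400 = 49.94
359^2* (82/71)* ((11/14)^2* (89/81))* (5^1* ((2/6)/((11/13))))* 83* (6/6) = 27909168306305/1690794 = 16506545.63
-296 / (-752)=37 / 94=0.39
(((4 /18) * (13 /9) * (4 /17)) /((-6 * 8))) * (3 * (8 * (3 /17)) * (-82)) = 4264 /7803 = 0.55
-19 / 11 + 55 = 586 / 11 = 53.27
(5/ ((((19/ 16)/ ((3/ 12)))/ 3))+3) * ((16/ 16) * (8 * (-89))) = -83304/ 19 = -4384.42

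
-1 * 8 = -8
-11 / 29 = -0.38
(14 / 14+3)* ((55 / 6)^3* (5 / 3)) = 831875 / 162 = 5135.03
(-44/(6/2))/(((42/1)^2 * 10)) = -11/13230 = -0.00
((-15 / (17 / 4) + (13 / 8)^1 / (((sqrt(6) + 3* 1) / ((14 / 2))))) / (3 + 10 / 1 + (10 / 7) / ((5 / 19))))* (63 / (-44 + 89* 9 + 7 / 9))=128331 / 3625760 - 40131* sqrt(6) / 2346080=-0.01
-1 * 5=-5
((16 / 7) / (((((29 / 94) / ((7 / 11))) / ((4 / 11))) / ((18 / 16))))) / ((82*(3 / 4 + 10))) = 13536 / 6186367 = 0.00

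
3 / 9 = 1 / 3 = 0.33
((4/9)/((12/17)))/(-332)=-17/8964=-0.00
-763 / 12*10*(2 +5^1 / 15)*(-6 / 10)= 5341 / 6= 890.17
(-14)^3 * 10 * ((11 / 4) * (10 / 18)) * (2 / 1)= -754600 / 9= -83844.44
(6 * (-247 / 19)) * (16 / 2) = -624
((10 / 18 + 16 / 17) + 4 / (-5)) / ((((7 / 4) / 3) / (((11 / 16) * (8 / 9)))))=11726 / 16065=0.73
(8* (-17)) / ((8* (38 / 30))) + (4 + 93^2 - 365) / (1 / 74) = 11652673 / 19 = 613298.58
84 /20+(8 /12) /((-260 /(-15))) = 551 /130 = 4.24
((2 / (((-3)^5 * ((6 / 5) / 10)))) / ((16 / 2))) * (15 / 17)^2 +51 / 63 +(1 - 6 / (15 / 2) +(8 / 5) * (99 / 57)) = 235484671 / 62267940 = 3.78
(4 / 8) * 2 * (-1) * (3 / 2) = -3 / 2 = -1.50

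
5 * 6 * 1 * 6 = 180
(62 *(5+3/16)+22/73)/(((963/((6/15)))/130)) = 2444065/140598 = 17.38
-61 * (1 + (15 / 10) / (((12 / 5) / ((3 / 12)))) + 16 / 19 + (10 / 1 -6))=-222467 / 608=-365.90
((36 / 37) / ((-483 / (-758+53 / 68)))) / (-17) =-0.09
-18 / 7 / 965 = -18 / 6755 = -0.00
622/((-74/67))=-20837/37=-563.16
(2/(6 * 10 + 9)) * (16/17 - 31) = -1022/1173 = -0.87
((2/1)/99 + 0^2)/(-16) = -1/792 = -0.00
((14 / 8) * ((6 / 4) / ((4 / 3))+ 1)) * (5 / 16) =595 / 512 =1.16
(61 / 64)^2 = 3721 / 4096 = 0.91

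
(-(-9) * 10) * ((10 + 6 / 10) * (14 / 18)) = 742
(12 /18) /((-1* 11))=-2 /33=-0.06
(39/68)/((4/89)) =3471/272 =12.76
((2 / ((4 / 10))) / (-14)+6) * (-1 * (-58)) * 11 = 25201 / 7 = 3600.14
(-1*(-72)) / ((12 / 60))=360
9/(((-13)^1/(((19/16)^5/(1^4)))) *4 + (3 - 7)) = -22284891/64430348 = -0.35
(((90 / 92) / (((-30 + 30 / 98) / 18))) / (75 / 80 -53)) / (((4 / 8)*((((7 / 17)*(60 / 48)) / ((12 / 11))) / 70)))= 82944 / 24541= 3.38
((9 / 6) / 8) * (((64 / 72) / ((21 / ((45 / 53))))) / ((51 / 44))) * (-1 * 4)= -0.02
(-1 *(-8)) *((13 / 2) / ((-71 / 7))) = -364 / 71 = -5.13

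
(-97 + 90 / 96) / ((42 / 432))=-13833 / 14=-988.07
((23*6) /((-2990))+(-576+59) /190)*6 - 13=-7312 /247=-29.60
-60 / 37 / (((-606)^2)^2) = -5 / 415825362396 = -0.00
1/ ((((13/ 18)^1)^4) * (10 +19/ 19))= 104976/ 314171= 0.33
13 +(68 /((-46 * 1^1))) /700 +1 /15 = 315509 /24150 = 13.06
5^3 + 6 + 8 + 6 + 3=148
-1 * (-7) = 7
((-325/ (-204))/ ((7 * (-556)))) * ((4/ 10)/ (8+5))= -5/ 396984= -0.00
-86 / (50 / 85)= -731 / 5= -146.20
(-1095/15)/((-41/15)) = 1095/41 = 26.71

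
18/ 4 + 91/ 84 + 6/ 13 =943/ 156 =6.04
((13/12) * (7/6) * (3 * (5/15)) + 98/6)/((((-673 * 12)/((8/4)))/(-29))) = 36743/290736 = 0.13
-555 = -555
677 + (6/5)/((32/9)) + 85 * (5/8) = 58437/80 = 730.46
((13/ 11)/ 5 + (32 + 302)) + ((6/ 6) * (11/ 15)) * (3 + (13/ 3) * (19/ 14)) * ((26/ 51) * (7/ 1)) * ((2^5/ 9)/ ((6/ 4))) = 53074235/ 136323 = 389.33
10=10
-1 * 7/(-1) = 7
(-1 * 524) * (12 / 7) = -6288 / 7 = -898.29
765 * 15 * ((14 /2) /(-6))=-26775 /2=-13387.50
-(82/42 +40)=-881/21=-41.95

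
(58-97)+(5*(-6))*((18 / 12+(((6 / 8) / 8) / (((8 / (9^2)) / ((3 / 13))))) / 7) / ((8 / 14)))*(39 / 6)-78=-654903 / 1024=-639.55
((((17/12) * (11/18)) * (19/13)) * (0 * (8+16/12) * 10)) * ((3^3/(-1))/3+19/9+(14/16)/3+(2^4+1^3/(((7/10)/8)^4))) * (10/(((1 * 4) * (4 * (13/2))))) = 0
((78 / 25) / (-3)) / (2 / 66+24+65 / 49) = -1617 / 39425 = -0.04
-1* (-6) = 6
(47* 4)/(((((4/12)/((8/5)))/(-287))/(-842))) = 1090342848/5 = 218068569.60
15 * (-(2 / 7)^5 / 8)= -60 / 16807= -0.00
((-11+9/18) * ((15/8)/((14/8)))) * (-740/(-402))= -2775/134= -20.71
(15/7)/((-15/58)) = -58/7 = -8.29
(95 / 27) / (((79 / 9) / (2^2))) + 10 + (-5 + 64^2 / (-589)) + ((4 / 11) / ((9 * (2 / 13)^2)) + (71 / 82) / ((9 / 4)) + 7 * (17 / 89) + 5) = 135789272486 / 16809370281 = 8.08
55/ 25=11/ 5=2.20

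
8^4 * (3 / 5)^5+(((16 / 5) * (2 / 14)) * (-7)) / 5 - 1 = 990203 / 3125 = 316.86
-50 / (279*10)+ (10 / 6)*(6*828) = 2310115 / 279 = 8279.98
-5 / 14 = -0.36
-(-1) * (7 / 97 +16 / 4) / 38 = 395 / 3686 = 0.11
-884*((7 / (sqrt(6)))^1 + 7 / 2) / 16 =-1547 / 8 - 1547*sqrt(6) / 24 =-351.27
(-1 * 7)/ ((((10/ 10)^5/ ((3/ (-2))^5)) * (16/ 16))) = 1701/ 32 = 53.16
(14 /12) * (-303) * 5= -3535 /2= -1767.50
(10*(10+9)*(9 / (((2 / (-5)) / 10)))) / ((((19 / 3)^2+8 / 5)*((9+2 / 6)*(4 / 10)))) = -14428125 / 52556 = -274.53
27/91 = 0.30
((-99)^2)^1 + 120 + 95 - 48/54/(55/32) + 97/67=10016.93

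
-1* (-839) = 839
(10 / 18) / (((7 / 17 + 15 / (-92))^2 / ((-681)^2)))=630224403920 / 151321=4164817.86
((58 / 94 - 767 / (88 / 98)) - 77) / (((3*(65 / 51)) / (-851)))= 27839730587 / 134420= 207110.03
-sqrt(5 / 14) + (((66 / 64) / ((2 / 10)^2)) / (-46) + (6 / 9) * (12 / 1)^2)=140487 / 1472- sqrt(70) / 14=94.84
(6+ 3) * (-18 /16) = -81 /8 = -10.12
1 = 1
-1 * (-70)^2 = -4900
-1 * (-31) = 31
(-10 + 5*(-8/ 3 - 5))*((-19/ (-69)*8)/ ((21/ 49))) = -154280/ 621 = -248.44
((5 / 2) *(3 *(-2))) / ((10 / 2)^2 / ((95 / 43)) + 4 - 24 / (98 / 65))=4655 / 187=24.89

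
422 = 422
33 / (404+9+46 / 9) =297 / 3763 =0.08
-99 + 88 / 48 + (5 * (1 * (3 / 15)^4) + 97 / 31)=-2186189 / 23250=-94.03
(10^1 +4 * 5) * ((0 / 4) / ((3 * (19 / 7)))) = 0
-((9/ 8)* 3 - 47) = 349/ 8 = 43.62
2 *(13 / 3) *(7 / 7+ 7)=69.33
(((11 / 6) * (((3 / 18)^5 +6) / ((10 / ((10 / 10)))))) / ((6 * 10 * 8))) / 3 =513227 / 671846400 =0.00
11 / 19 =0.58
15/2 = 7.50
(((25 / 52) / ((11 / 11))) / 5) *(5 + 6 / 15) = 27 / 52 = 0.52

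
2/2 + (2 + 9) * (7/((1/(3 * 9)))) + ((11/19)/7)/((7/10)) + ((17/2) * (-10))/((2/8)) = 1620050/931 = 1740.12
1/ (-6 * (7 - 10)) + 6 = 109/ 18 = 6.06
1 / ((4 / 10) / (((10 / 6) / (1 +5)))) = 25 / 36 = 0.69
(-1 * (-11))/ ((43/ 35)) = 385/ 43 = 8.95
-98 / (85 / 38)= -3724 / 85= -43.81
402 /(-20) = -201 /10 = -20.10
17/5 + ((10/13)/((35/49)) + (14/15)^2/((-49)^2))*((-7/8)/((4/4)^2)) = 201259/81900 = 2.46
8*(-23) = -184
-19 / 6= -3.17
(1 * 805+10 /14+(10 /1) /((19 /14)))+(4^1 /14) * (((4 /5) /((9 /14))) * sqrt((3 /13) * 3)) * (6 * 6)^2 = 1196.49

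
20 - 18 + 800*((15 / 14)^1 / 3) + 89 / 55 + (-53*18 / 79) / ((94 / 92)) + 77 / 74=29466380191 / 105783370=278.55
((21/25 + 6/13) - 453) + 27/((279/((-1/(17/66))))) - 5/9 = -697717411/1541475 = -452.63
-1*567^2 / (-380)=321489 / 380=846.02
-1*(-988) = 988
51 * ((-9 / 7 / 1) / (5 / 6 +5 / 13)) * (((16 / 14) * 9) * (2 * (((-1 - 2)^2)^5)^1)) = -304426410912 / 4655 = -65397725.22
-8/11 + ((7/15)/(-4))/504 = -34571/47520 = -0.73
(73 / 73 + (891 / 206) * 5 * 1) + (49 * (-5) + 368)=29999 / 206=145.63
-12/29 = -0.41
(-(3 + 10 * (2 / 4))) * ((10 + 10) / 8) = -20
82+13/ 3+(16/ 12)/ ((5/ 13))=449/ 5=89.80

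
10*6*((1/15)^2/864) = 1/3240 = 0.00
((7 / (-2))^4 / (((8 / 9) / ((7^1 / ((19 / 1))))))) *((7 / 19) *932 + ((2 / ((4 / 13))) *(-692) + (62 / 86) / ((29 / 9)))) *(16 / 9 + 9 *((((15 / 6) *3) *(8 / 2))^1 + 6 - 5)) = -11580236364865 / 159616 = -72550598.72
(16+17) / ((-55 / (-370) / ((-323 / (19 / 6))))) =-22644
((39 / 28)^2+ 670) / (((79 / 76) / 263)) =2632424597 / 15484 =170009.34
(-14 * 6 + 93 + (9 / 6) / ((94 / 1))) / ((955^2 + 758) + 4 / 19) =32205 / 3260461628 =0.00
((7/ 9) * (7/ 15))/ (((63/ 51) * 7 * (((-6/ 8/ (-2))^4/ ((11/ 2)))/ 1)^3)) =194364450013184/ 215233605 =903039.51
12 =12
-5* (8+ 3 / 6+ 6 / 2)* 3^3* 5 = -15525 / 2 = -7762.50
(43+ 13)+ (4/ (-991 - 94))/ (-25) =1519004/ 27125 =56.00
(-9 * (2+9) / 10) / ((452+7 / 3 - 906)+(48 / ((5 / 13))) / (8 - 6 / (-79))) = 94743 / 4174562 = 0.02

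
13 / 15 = 0.87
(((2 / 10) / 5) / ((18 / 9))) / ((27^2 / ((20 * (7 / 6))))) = 7 / 10935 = 0.00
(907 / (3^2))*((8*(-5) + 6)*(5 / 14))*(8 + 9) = -1310615 / 63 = -20803.41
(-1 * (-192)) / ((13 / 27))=5184 / 13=398.77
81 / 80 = 1.01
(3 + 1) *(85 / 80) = 17 / 4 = 4.25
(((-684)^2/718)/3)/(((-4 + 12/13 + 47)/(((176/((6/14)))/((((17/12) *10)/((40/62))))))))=92.48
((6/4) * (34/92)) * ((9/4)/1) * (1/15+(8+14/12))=42381/3680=11.52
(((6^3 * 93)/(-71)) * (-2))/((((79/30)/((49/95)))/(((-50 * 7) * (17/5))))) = -14055975360/106571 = -131893.06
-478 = -478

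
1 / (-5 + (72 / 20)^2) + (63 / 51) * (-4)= -4.82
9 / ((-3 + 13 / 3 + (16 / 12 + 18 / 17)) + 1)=459 / 241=1.90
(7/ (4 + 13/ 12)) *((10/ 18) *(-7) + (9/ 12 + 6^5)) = 1958761/ 183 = 10703.61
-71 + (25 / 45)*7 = -604 / 9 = -67.11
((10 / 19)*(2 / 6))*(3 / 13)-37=-9129 / 247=-36.96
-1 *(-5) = 5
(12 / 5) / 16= 3 / 20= 0.15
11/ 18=0.61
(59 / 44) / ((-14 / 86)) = -2537 / 308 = -8.24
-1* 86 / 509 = -86 / 509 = -0.17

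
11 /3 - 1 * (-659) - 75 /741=490961 /741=662.57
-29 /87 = -1 /3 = -0.33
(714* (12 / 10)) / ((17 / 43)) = 10836 / 5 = 2167.20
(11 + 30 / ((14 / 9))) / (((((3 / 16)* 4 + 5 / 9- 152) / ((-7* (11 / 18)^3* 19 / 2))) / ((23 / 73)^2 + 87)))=622110816184 / 2341695825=265.67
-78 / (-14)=39 / 7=5.57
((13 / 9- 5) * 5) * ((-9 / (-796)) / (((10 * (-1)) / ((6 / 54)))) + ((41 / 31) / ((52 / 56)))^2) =-36.06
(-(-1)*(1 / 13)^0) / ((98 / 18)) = 9 / 49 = 0.18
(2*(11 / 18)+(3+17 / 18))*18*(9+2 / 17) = 14415 / 17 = 847.94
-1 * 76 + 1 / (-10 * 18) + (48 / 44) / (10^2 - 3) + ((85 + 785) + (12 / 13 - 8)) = 1964788009 / 2496780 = 786.93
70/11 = 6.36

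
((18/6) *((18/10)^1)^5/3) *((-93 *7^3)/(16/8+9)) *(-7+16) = -16952436459/34375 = -493161.79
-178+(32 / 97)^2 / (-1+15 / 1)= -11723102 / 65863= -177.99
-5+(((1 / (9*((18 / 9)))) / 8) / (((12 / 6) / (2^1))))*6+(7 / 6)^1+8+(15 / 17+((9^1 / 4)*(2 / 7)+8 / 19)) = 333973 / 54264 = 6.15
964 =964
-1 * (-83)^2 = -6889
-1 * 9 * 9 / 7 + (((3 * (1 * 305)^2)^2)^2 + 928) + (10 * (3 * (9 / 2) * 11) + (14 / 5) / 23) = 4882920056245198285136373 / 805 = 6065739200304594143026.55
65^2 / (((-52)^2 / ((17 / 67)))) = 425 / 1072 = 0.40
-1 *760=-760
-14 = -14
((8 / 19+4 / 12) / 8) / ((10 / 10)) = 0.09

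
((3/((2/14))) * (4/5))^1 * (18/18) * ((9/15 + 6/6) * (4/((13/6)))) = 16128/325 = 49.62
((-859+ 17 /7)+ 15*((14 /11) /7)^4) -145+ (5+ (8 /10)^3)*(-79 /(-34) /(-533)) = -1001.58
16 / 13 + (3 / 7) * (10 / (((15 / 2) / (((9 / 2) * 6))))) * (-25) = -34988 / 91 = -384.48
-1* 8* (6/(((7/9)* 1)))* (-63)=3888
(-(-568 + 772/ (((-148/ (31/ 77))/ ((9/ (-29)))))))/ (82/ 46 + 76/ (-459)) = 494858118717/ 1410423091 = 350.86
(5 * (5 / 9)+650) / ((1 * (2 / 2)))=5875 / 9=652.78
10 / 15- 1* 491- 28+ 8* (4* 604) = 56429 / 3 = 18809.67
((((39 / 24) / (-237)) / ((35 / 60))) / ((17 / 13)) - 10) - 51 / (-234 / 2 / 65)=1033603 / 56406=18.32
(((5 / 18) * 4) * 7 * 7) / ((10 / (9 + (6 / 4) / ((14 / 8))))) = 161 / 3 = 53.67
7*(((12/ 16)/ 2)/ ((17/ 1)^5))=21/ 11358856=0.00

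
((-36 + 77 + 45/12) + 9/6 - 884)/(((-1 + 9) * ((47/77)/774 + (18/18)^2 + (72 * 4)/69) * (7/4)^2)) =-328099761/49652701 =-6.61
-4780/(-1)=4780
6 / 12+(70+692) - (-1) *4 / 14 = 10679 / 14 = 762.79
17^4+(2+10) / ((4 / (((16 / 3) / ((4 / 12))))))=83569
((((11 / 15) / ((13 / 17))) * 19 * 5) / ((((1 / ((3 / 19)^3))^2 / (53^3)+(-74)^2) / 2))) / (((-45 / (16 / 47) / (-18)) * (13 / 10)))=16452771249024 / 4721038219464827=0.00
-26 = -26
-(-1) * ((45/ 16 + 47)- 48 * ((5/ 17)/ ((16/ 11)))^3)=62151451/ 1257728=49.42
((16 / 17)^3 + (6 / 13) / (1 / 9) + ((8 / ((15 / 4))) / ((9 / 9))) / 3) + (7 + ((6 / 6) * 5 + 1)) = 53741923 / 2874105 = 18.70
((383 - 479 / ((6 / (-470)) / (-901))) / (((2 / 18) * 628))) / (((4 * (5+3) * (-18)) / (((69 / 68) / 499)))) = 583164517 / 340948736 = 1.71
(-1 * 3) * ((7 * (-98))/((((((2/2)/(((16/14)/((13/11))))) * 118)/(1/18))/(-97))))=-209132/2301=-90.89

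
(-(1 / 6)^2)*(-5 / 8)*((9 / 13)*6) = 15 / 208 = 0.07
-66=-66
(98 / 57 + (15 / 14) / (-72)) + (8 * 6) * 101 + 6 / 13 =134174991 / 27664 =4850.17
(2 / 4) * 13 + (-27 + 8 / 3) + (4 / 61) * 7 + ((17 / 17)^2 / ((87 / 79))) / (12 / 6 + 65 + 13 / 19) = -17.36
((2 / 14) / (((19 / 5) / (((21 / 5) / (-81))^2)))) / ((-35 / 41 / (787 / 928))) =-32267 / 321343200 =-0.00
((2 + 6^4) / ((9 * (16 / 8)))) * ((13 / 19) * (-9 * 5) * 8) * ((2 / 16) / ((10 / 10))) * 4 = -168740 / 19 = -8881.05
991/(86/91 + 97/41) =299.31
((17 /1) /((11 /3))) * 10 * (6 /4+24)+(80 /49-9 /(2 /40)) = 541105 /539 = 1003.91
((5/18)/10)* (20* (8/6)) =20/27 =0.74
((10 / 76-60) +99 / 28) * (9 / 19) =-269721 / 10108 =-26.68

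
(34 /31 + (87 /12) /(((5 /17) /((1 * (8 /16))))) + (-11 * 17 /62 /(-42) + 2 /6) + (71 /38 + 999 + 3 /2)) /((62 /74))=1212.88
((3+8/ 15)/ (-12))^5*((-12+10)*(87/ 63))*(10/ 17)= 12127669297/ 3372878880000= 0.00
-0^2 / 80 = 0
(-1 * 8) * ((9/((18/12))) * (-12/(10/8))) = 2304/5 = 460.80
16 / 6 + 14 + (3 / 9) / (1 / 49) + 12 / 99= 1093 / 33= 33.12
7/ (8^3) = 7/ 512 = 0.01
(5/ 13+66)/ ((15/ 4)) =3452/ 195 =17.70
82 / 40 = 41 / 20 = 2.05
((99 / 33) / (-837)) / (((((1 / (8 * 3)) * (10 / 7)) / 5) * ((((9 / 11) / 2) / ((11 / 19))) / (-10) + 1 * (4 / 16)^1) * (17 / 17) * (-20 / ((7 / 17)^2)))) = 11858 / 833187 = 0.01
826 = 826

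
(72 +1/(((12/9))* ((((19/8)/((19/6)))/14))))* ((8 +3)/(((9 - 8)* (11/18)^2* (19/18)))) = 501552/209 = 2399.77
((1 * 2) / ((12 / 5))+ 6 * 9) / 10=329 / 60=5.48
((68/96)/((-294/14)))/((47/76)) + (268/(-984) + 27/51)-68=-139921609/2063817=-67.80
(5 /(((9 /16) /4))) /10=32 /9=3.56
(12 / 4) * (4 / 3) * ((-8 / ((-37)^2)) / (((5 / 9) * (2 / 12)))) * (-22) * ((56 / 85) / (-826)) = -152064 / 34327675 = -0.00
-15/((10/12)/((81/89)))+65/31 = -39413/2759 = -14.29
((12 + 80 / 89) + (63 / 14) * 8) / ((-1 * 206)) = -2176 / 9167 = -0.24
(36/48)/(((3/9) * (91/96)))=216/91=2.37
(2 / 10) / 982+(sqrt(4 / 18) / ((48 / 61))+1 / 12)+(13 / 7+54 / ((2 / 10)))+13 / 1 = 285.54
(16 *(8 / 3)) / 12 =32 / 9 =3.56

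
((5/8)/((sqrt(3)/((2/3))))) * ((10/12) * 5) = 1.00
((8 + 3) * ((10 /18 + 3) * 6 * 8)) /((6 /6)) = 5632 /3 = 1877.33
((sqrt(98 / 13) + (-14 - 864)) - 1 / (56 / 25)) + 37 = -47121 / 56 + 7 * sqrt(26) / 13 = -838.70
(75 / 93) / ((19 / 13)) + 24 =14461 / 589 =24.55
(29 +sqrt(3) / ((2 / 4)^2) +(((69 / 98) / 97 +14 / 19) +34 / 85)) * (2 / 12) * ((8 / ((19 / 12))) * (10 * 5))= 3200 * sqrt(3) / 19 +2177778640 / 1715833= 1560.94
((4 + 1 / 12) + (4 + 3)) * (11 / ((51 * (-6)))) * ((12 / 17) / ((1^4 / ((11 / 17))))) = -16093 / 88434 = -0.18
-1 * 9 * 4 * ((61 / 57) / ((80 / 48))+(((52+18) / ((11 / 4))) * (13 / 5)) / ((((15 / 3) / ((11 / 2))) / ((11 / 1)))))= -2740932 / 95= -28851.92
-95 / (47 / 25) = -2375 / 47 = -50.53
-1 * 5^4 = -625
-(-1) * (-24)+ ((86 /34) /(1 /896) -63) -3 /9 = 111130 /51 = 2179.02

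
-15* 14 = -210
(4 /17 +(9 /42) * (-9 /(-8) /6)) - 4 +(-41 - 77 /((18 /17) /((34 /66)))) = -8450189 /102816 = -82.19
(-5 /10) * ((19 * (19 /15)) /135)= -361 /4050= -0.09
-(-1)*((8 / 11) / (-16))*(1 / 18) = -1 / 396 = -0.00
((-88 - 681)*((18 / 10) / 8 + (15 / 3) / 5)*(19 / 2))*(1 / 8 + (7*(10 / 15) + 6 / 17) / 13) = -1940910629 / 424320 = -4574.17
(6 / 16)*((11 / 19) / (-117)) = -11 / 5928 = -0.00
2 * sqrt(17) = 8.25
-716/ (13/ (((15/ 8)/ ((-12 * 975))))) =179/ 20280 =0.01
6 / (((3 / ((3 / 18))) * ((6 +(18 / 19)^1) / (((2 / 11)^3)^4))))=19456 / 310704409295379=0.00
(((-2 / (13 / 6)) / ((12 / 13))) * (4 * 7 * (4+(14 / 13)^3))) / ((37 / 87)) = -28091952 / 81289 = -345.58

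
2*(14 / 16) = 7 / 4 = 1.75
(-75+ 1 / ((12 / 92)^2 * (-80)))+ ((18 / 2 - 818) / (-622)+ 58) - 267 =-63466559 / 223920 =-283.43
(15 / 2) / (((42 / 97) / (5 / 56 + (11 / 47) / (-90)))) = 995899 / 663264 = 1.50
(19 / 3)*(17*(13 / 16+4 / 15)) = 83657 / 720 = 116.19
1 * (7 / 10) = 7 / 10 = 0.70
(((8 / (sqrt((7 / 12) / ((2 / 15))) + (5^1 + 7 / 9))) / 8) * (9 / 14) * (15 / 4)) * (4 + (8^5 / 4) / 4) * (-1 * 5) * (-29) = 18798577200 / 131579 -813399975 * sqrt(70) / 131579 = 91148.17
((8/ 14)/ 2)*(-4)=-8/ 7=-1.14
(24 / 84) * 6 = 12 / 7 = 1.71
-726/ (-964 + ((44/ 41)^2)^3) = 574762613161/ 761974029078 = 0.75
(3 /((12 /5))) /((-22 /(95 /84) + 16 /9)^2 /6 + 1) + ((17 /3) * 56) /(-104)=-54968919547 /18155178132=-3.03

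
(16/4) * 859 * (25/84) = 21475/21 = 1022.62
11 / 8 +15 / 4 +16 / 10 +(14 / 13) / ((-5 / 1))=677 / 104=6.51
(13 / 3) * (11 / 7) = 6.81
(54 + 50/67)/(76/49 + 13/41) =7369012/251451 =29.31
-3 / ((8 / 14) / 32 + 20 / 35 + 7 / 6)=-504 / 295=-1.71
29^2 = 841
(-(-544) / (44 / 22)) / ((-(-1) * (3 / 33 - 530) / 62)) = -185504 / 5829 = -31.82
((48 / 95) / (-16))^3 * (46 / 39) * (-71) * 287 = 8436078 / 11145875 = 0.76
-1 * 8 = -8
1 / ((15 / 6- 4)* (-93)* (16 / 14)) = 7 / 1116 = 0.01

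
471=471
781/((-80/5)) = -781/16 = -48.81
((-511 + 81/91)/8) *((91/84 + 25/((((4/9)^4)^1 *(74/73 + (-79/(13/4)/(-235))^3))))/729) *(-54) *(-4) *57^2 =-110209766555487359002495/2838824271303552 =-38822327.85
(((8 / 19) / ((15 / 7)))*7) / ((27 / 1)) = 392 / 7695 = 0.05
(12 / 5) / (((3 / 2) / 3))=24 / 5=4.80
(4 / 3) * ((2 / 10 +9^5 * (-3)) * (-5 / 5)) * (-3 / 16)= -442867 / 10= -44286.70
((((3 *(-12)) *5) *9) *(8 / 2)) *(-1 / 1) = 6480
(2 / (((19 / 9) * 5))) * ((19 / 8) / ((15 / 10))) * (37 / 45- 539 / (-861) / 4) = 7223 / 24600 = 0.29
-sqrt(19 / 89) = -0.46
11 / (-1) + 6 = -5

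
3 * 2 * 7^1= 42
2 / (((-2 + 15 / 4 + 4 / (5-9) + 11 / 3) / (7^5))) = 7610.72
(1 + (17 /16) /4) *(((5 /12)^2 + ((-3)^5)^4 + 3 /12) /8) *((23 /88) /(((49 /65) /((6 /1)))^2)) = 3952092990366070875 /432717824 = 9133187428.78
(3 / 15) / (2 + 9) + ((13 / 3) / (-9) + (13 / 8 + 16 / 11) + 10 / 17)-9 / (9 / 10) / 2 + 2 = 41297 / 201960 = 0.20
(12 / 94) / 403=6 / 18941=0.00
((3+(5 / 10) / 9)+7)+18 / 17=3401 / 306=11.11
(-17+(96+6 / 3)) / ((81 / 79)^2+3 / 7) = 1179549 / 21550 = 54.74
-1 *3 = -3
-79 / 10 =-7.90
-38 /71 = -0.54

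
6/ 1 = 6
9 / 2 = 4.50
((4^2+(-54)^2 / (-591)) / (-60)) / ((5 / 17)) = -1853 / 2955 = -0.63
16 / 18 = 8 / 9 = 0.89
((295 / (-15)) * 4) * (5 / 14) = -590 / 21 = -28.10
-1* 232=-232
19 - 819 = -800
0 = 0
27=27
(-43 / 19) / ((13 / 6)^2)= -1548 / 3211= -0.48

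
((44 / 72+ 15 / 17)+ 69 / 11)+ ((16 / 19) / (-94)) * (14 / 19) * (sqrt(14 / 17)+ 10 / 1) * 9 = 409605067 / 57110922 - 1008 * sqrt(238) / 288439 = 7.12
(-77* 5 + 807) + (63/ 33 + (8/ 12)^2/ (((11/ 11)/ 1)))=42011/ 99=424.35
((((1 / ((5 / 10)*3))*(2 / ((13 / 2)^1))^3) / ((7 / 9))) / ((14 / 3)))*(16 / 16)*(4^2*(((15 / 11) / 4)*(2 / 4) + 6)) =625536 / 1184183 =0.53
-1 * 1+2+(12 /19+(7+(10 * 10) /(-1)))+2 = -89.37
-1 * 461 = -461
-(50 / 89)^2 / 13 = -2500 / 102973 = -0.02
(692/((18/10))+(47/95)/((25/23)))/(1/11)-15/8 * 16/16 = 723675527/171000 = 4232.02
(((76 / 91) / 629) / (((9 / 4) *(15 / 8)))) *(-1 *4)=-9728 / 7727265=-0.00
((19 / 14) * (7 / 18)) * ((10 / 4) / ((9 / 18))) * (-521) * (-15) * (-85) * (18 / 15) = -4207075 / 2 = -2103537.50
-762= -762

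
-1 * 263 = -263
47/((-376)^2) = 1/3008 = 0.00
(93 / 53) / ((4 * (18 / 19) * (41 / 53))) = 589 / 984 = 0.60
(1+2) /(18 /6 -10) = -3 /7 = -0.43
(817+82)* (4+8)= 10788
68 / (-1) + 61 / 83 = -5583 / 83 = -67.27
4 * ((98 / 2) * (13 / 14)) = 182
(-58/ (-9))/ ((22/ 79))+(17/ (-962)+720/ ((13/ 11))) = 632.35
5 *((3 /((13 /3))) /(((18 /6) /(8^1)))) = 120 /13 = 9.23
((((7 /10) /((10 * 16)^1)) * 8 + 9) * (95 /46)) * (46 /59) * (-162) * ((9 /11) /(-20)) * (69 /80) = 1726984233 /20768000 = 83.16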